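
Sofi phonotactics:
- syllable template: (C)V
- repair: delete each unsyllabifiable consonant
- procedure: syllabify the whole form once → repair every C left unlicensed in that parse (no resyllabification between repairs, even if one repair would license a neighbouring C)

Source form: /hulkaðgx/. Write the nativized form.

huka

The consonants /l/, /ð/, /g/, /x/ cannot be parsed into a legal (C)V syllable (no codas are permitted; onsets are limited to one consonant).
Deleting the stranded consonants removes /l/, /ð/, /g/, /x/.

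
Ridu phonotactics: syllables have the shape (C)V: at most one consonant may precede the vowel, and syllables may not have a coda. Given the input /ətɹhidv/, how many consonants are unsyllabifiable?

Under (C)V, the unsyllabifiable consonants are /t/, /ɹ/, /d/, /v/ (no codas are permitted; onsets are limited to one consonant).

4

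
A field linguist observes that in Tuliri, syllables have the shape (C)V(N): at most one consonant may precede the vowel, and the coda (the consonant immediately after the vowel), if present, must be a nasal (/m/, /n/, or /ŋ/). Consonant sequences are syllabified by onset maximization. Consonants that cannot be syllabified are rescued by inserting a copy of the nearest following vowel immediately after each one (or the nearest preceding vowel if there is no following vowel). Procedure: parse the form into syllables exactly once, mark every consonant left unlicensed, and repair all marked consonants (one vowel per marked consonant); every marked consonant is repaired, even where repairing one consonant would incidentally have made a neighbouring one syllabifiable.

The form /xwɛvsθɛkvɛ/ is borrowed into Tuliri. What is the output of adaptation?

Syllabifying with onset maximization leaves /x/, /v/, /s/, /k/ stranded (only a nasal (/m/, /n/, or /ŋ/) is licensed in coda position; onsets are limited to one consonant).
Inserting the epenthetic vowel yields /x/ → /xɛ/, /v/ → /vɛ/, /s/ → /sɛ/, /k/ → /kɛ/.

xɛwɛvɛsɛθɛkɛvɛ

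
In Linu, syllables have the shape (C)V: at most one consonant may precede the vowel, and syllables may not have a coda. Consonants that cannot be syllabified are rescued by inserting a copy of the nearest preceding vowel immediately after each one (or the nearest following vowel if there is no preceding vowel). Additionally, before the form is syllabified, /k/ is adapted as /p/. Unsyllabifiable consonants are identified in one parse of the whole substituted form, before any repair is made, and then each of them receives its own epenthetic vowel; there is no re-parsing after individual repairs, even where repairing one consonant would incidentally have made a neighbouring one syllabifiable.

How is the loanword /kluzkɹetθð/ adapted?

Substitution: /k/ → /p/, giving /pluzpɹetθð/.
Syllabifying with onset maximization leaves /p/, /z/, /p/, /t/, /θ/, /ð/ stranded (no codas are permitted; onsets are limited to one consonant).
Each unlicensed consonant becomes the onset of a new syllable: /p/ → /pu/, /z/ → /zu/, /p/ → /pu/, /t/ → /te/, /θ/ → /θe/, /ð/ → /ðe/.

puluzupuɹeteθeðe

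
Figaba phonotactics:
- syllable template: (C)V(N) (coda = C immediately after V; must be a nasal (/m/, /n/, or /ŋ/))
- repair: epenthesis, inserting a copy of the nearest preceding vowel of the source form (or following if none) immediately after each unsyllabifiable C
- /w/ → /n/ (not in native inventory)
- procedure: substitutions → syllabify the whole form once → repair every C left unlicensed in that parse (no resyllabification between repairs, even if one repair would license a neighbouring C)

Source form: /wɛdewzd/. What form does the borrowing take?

Substitution: /w/ → /n/, giving /nɛdenzd/.
Syllabifying with onset maximization leaves /z/, /d/ stranded (only a nasal (/m/, /n/, or /ŋ/) is licensed in coda position; onsets are limited to one consonant).
Epenthesis after each stranded consonant: /z/ → /ze/, /d/ → /de/.

nɛdenzede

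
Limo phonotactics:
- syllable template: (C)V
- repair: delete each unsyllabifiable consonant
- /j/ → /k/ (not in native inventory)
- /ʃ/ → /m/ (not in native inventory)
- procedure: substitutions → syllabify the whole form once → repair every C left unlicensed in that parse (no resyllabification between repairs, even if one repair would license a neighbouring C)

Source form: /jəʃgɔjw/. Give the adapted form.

Substitution: /j/ → /k/, /ʃ/ → /m/, giving /kəmgɔkw/.
Under (C)V, the unsyllabifiable consonants are /m/, /k/, /w/ (no codas are permitted; onsets are limited to one consonant).
Each unlicensed consonant is deleted: /m/, /k/, /w/.

kəgɔ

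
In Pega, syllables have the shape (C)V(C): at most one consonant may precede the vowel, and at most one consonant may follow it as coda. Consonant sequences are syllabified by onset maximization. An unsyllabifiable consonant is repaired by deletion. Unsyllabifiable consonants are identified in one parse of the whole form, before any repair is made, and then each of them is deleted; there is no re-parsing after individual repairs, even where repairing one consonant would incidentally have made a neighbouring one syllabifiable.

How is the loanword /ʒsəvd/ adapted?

The consonants /ʒ/, /d/ cannot be parsed into a legal (C)V(C) syllable (at most one coda consonant is licensed; onsets are limited to one consonant).
Each unlicensed consonant is deleted: /ʒ/, /d/.

səv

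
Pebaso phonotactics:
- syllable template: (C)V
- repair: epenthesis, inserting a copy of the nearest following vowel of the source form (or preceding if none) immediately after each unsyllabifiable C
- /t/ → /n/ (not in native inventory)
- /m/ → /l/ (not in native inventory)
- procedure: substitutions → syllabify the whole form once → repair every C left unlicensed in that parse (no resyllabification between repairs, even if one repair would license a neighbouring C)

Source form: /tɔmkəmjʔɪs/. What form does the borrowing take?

Substitution: /t/ → /n/, /m/ → /l/, giving /nɔlkəljʔɪs/.
Under (C)V, the unsyllabifiable consonants are /l/, /l/, /j/, /s/ (no codas are permitted; onsets are limited to one consonant).
Each unlicensed consonant becomes the onset of a new syllable: /l/ → /lə/, /l/ → /lɪ/, /j/ → /jɪ/, /s/ → /sɪ/.

nɔləkəlɪjɪʔɪsɪ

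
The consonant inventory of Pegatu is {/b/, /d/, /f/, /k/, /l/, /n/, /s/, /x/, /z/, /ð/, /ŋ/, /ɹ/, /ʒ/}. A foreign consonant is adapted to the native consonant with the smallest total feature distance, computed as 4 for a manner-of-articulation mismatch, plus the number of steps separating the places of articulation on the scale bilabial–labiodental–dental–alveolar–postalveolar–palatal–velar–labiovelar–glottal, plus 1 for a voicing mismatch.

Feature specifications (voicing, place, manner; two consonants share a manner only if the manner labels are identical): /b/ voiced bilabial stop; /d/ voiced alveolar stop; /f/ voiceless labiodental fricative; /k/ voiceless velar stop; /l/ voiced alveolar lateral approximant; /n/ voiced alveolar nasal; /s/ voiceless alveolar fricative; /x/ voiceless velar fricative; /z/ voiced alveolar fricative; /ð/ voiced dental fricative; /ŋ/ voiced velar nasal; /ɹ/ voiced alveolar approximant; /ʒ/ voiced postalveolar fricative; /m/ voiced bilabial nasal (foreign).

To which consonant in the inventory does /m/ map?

n

/n/ is closest: same manner (nasal), place distance 3 (bilabial→alveolar), same voicing; total 3. Next closest is /b/ at distance 4.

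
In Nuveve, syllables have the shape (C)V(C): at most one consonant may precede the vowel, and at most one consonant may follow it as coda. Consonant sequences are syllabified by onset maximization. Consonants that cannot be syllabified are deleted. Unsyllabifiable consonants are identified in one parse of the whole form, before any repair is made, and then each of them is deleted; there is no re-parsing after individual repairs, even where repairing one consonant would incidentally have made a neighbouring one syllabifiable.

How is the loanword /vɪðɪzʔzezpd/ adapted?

Syllabifying with onset maximization leaves /ʔ/, /p/, /d/ stranded (at most one coda consonant is licensed; onsets are limited to one consonant).
Deleting the stranded consonants removes /ʔ/, /p/, /d/.

vɪðɪzzez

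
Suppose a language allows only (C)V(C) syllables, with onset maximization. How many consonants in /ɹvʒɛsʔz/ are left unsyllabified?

The consonants /ɹ/, /v/, /ʔ/, /z/ cannot be parsed into a legal (C)V(C) syllable (at most one coda consonant is licensed; onsets are limited to one consonant).

4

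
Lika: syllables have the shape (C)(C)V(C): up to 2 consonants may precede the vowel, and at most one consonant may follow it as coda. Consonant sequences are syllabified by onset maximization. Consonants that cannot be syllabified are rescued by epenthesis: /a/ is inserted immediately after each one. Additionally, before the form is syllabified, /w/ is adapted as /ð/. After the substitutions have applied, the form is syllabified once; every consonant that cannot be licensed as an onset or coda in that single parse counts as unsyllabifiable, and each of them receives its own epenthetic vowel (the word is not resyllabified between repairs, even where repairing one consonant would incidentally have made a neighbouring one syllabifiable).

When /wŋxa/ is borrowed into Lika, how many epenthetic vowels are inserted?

1

After substitution the input is /ðŋxa/.
The unsyllabifiable consonants are /ð/; each receives one epenthetic vowel.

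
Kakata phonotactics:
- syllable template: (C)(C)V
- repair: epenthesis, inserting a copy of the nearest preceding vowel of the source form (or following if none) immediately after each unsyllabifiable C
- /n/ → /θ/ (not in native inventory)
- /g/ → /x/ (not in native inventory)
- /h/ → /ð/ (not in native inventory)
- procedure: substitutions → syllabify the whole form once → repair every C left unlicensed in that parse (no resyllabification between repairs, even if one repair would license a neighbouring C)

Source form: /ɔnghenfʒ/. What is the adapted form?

Substitution: /n/ → /θ/, /g/ → /x/, /h/ → /ð/, giving /ɔθxðeθfʒ/.
Under (C)(C)V, the unsyllabifiable consonants are /θ/, /θ/, /f/, /ʒ/ (no codas are permitted; onsets may contain at most 2 consonants).
Each unlicensed consonant becomes the onset of a new syllable: /θ/ → /θɔ/, /θ/ → /θe/, /f/ → /fe/, /ʒ/ → /ʒe/.

ɔθɔxðeθefeʒe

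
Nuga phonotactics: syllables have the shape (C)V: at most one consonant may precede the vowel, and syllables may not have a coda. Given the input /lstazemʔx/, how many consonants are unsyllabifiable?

Under (C)V, the unsyllabifiable consonants are /l/, /s/, /m/, /ʔ/, /x/ (no codas are permitted; onsets are limited to one consonant).

5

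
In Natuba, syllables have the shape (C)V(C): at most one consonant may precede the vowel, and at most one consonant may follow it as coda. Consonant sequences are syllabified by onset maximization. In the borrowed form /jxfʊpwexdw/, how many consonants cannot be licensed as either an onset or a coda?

Under (C)V(C), the unsyllabifiable consonants are /j/, /x/, /d/, /w/ (at most one coda consonant is licensed; onsets are limited to one consonant).

4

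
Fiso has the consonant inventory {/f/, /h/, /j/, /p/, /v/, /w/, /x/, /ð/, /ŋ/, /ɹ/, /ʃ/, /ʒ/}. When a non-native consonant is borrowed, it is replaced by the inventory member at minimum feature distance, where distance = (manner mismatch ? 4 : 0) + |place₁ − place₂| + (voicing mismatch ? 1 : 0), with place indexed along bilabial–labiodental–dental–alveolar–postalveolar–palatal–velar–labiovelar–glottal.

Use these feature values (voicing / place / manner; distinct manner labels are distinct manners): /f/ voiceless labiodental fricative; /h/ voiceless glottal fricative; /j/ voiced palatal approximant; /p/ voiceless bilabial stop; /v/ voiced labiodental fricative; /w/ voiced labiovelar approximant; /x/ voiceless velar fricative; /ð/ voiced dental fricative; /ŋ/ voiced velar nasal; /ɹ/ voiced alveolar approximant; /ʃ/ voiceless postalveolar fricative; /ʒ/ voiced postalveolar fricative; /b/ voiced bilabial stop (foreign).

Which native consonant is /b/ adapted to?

p

/p/ is closest: same manner (stop), place distance 0 (bilabial→bilabial), voicing differs (+1); total 1. Next closest is /v/ at distance 5.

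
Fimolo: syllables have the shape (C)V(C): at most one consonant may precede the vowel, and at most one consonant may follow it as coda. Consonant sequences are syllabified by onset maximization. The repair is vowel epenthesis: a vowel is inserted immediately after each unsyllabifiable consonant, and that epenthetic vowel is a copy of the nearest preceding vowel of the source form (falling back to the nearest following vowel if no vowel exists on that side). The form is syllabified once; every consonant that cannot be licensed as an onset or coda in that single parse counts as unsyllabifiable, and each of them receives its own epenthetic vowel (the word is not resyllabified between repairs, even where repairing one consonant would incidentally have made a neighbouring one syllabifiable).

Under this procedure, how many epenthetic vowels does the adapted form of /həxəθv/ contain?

1

The unsyllabifiable consonants are /v/; each receives one epenthetic vowel.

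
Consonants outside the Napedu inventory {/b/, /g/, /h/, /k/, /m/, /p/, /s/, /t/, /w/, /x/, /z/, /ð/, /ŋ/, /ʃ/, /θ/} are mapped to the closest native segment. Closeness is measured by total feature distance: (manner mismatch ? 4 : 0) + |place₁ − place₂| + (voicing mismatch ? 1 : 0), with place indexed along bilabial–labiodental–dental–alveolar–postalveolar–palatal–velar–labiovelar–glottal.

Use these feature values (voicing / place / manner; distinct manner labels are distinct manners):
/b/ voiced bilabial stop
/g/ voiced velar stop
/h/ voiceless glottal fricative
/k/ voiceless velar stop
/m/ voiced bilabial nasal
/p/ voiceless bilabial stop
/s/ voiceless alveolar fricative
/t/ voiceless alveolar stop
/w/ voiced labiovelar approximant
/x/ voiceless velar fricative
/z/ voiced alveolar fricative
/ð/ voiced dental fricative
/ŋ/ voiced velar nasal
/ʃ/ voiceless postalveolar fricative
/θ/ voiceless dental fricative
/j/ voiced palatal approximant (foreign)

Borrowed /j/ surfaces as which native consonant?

w

/w/ is closest: same manner (approximant), place distance 2 (palatal→labiovelar), same voicing; total 2. Next closest is /g/ at distance 5.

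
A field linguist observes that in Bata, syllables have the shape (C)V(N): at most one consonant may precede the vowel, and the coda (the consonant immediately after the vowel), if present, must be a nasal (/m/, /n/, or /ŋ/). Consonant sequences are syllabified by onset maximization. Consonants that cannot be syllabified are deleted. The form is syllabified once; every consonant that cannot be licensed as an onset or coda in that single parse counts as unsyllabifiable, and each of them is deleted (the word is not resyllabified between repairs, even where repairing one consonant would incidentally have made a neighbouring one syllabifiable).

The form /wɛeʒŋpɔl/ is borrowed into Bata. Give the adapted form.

wɛepɔ

Under (C)V(N), the unsyllabifiable consonants are /ʒ/, /ŋ/, /l/ (only a nasal (/m/, /n/, or /ŋ/) is licensed in coda position; onsets are limited to one consonant).
Deleting the stranded consonants removes /ʒ/, /ŋ/, /l/.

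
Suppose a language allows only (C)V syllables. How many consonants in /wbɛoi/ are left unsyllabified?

1

Syllabifying with onset maximization leaves /w/ stranded (no codas are permitted; onsets are limited to one consonant).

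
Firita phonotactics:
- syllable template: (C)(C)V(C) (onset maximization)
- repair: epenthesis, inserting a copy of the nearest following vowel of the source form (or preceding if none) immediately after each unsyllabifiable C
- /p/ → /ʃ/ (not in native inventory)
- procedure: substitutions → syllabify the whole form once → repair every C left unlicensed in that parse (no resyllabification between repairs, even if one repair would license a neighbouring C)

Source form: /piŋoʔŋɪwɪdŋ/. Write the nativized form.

ʃiŋoʔŋɪwɪdŋɪ

Substitution: /p/ → /ʃ/, giving /ʃiŋoʔŋɪwɪdŋ/.
Under (C)(C)V(C), the unsyllabifiable consonants are /ŋ/ (at most one coda consonant is licensed; onsets may contain at most 2 consonants).
Inserting the epenthetic vowel yields /ŋ/ → /ŋɪ/.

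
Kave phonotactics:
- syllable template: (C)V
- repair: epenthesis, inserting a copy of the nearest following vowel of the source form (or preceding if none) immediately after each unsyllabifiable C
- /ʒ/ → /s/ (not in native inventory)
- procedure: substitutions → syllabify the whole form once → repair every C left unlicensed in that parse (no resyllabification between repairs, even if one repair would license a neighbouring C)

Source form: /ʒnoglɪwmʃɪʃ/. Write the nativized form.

sonogɪlɪwɪmɪʃɪʃɪ

Substitution: /ʒ/ → /s/, giving /snoglɪwmʃɪʃ/.
Syllabifying with onset maximization leaves /s/, /g/, /w/, /m/, /ʃ/ stranded (no codas are permitted; onsets are limited to one consonant).
Epenthesis after each stranded consonant: /s/ → /so/, /g/ → /gɪ/, /w/ → /wɪ/, /m/ → /mɪ/, /ʃ/ → /ʃɪ/.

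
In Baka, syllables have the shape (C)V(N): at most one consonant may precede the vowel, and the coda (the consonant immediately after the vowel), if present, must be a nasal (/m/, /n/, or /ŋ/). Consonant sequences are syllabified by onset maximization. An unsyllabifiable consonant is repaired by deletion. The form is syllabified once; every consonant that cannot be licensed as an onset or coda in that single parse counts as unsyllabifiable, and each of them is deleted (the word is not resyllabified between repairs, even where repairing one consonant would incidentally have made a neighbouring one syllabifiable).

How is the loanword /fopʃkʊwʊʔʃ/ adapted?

fokʊwʊ

The consonants /p/, /ʃ/, /ʔ/, /ʃ/ cannot be parsed into a legal (C)V(N) syllable (only a nasal (/m/, /n/, or /ŋ/) is licensed in coda position; onsets are limited to one consonant).
Deleting the stranded consonants removes /p/, /ʃ/, /ʔ/, /ʃ/.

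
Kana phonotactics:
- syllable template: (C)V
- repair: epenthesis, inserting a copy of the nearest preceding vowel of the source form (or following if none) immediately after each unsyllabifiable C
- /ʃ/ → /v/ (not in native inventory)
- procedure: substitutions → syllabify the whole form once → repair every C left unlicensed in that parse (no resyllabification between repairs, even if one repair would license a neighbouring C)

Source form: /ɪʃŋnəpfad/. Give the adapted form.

ɪvɪŋɪnəpəfada

Substitution: /ʃ/ → /v/, giving /ɪvŋnəpfad/.
Syllabifying with onset maximization leaves /v/, /ŋ/, /p/, /d/ stranded (no codas are permitted; onsets are limited to one consonant).
Epenthesis after each stranded consonant: /v/ → /vɪ/, /ŋ/ → /ŋɪ/, /p/ → /pə/, /d/ → /da/.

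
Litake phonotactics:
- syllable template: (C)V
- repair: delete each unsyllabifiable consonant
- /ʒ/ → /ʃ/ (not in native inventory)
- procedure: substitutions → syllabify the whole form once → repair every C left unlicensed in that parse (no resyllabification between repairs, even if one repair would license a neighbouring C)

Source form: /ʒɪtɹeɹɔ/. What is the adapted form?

ʃɪɹeɹɔ

Substitution: /ʒ/ → /ʃ/, giving /ʃɪtɹeɹɔ/.
The consonants /t/ cannot be parsed into a legal (C)V syllable (no codas are permitted; onsets are limited to one consonant).
Each unlicensed consonant is deleted: /t/.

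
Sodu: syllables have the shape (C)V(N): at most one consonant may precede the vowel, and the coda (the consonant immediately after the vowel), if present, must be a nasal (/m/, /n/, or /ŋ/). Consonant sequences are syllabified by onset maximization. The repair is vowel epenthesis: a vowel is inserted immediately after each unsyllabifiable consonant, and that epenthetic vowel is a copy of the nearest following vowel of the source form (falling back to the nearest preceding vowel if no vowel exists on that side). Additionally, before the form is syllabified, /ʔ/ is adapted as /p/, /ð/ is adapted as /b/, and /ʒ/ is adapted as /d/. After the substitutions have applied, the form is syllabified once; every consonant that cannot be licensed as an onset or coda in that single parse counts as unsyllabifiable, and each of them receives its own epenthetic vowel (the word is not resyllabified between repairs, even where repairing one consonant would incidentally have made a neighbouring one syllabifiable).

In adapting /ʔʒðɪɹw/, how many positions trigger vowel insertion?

4

After substitution the input is /pdbɪɹw/.
The unsyllabifiable consonants are /p/, /d/, /ɹ/, /w/; each receives one epenthetic vowel.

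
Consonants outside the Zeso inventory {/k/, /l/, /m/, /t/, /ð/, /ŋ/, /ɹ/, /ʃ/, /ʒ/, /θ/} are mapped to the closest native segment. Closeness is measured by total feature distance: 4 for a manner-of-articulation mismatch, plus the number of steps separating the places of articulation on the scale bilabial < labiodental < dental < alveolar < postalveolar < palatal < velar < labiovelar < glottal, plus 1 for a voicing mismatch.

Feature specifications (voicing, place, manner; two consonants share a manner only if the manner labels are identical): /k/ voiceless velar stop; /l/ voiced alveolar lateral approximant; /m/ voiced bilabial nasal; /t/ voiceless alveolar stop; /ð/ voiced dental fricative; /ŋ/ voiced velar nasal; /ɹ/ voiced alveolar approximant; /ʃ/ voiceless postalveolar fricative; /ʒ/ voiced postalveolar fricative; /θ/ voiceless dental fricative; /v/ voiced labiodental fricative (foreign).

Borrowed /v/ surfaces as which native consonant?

/ð/ is closest: same manner (fricative), place distance 1 (labiodental→dental), same voicing; total 1. Next closest is /θ/ at distance 2.

ð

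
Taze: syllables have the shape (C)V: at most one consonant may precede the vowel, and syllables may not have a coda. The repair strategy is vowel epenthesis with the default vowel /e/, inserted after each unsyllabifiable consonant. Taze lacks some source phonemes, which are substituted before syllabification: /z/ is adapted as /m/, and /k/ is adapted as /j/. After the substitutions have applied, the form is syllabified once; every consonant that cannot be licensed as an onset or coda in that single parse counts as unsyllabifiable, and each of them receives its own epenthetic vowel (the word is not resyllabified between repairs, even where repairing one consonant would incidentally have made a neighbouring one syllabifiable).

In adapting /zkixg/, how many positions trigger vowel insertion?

3

After substitution the input is /mjixg/.
The unsyllabifiable consonants are /m/, /x/, /g/; each receives one epenthetic vowel.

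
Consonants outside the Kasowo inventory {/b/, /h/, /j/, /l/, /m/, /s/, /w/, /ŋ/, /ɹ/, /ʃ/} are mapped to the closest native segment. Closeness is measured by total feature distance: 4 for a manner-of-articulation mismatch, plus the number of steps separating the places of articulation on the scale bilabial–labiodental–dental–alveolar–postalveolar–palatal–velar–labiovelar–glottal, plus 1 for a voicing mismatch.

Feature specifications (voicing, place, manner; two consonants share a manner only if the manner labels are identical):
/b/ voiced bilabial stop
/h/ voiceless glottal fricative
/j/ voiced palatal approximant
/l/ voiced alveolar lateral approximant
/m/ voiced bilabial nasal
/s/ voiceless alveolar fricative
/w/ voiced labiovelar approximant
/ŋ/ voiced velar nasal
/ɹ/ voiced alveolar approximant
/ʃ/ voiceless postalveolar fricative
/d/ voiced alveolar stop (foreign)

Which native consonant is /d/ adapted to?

/b/ is closest: same manner (stop), place distance 3 (alveolar→bilabial), same voicing; total 3. Next closest is /l/ at distance 4.

b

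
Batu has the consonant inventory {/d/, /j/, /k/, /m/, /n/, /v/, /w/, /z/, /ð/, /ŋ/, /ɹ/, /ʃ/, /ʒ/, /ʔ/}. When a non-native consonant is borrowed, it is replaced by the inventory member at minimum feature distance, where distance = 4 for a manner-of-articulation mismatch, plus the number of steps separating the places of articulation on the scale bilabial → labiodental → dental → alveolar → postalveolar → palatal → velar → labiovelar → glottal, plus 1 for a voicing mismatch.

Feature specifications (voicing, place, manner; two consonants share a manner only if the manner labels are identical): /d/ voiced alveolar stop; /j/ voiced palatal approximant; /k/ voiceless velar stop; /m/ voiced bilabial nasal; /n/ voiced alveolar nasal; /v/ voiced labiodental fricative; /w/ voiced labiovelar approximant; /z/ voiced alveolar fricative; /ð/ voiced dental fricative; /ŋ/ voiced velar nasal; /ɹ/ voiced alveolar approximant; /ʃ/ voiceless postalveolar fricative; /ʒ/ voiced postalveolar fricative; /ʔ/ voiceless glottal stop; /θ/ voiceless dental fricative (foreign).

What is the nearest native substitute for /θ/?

ð

/ð/ is closest: same manner (fricative), place distance 0 (dental→dental), voicing differs (+1); total 1. Next closest is /v/ at distance 2.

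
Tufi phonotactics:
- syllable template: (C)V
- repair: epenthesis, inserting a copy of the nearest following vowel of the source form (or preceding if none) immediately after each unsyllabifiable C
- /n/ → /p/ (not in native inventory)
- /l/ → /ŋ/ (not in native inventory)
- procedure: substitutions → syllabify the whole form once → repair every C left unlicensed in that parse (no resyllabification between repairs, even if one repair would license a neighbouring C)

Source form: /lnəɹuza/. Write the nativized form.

ŋəpəɹuza

Substitution: /l/ → /ŋ/, /n/ → /p/, giving /ŋpəɹuza/.
Under (C)V, the unsyllabifiable consonants are /ŋ/ (no codas are permitted; onsets are limited to one consonant).
Inserting the epenthetic vowel yields /ŋ/ → /ŋə/.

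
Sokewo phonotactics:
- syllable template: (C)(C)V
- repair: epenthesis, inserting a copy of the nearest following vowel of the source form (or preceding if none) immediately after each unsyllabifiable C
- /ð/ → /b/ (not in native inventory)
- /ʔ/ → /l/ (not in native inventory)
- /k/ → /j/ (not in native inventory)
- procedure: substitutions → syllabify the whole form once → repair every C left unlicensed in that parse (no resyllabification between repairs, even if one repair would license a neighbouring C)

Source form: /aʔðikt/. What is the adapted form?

Substitution: /ʔ/ → /l/, /ð/ → /b/, /k/ → /j/, giving /albijt/.
Under (C)(C)V, the unsyllabifiable consonants are /j/, /t/ (no codas are permitted; onsets may contain at most 2 consonants).
Each unlicensed consonant becomes the onset of a new syllable: /j/ → /ji/, /t/ → /ti/.

albijiti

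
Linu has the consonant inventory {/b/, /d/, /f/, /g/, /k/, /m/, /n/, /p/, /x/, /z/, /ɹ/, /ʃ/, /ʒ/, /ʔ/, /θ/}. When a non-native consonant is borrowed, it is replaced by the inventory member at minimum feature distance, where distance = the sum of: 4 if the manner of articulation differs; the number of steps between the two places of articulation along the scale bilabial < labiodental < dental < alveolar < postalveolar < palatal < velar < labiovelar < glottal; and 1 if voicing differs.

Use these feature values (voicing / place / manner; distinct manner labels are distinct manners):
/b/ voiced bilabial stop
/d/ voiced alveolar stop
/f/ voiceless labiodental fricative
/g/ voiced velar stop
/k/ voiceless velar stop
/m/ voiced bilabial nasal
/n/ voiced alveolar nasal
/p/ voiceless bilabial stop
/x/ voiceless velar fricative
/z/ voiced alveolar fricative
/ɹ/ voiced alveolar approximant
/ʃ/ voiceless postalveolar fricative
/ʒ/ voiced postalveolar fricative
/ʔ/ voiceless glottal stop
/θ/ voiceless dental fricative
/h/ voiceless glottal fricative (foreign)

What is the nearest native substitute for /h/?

/x/ is closest: same manner (fricative), place distance 2 (glottal→velar), same voicing; total 2. Next closest is /ʃ/ at distance 4.

x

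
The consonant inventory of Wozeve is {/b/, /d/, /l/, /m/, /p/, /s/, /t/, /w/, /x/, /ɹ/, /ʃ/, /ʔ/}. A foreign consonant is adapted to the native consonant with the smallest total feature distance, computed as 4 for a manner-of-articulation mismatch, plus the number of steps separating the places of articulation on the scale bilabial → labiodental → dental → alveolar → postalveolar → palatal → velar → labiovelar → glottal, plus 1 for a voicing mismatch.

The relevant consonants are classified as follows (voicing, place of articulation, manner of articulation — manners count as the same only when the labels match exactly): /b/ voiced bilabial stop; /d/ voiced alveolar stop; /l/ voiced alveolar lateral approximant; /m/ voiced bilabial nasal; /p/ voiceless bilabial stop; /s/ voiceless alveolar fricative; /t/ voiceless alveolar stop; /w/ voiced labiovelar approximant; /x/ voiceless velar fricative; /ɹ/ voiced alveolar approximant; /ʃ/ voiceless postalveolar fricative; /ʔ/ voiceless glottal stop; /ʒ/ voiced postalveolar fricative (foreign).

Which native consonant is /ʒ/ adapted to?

/ʃ/ is closest: same manner (fricative), place distance 0 (postalveolar→postalveolar), voicing differs (+1); total 1. Next closest is /s/ at distance 2.

ʃ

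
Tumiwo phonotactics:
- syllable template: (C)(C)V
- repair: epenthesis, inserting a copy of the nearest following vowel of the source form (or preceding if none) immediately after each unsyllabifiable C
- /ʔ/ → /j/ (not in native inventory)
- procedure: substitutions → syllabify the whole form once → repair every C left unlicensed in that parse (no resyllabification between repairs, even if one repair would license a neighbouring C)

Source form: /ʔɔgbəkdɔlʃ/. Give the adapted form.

Substitution: /ʔ/ → /j/, giving /jɔgbəkdɔlʃ/.
Syllabifying with onset maximization leaves /l/, /ʃ/ stranded (no codas are permitted; onsets may contain at most 2 consonants).
Inserting the epenthetic vowel yields /l/ → /lɔ/, /ʃ/ → /ʃɔ/.

jɔgbəkdɔlɔʃɔ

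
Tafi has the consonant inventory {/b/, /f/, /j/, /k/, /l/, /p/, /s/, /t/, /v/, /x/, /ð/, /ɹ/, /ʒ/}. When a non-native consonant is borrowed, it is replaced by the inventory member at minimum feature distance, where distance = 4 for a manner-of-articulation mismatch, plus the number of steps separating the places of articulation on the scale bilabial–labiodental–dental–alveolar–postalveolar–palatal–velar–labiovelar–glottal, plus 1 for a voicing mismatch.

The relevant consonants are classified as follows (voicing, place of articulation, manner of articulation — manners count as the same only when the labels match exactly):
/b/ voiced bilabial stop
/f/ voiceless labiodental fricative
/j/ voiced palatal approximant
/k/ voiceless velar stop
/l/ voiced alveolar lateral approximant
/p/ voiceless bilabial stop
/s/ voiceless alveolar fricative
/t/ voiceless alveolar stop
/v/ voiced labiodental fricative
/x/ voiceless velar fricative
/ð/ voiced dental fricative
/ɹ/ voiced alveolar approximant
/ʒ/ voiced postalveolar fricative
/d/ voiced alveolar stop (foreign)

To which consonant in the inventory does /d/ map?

/t/ is closest: same manner (stop), place distance 0 (alveolar→alveolar), voicing differs (+1); total 1. Next closest is /b/ at distance 3.

t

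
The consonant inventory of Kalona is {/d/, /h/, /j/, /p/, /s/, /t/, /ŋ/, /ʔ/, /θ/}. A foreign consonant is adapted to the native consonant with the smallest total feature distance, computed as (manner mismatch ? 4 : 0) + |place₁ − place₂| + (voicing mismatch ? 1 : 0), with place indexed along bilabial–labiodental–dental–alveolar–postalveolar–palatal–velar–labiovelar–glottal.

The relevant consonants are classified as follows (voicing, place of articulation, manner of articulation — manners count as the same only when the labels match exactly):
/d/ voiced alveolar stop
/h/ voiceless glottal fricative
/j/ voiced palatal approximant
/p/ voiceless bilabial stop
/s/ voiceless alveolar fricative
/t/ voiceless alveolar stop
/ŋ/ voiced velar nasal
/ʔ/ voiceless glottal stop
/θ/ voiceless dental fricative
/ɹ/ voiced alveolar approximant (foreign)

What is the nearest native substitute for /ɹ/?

/j/ is closest: same manner (approximant), place distance 2 (alveolar→palatal), same voicing; total 2. Next closest is /d/ at distance 4.

j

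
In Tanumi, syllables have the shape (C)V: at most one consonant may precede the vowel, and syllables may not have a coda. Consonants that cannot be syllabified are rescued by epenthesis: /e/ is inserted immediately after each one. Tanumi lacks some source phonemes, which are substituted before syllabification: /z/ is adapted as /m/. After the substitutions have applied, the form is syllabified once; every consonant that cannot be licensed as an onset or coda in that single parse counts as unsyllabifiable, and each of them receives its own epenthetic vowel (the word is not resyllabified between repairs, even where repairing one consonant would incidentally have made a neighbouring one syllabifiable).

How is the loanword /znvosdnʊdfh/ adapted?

Substitution: /z/ → /m/, giving /mnvosdnʊdfh/.
Syllabifying with onset maximization leaves /m/, /n/, /s/, /d/, /d/, /f/, /h/ stranded (no codas are permitted; onsets are limited to one consonant).
Each unlicensed consonant becomes the onset of a new syllable: /m/ → /me/, /n/ → /ne/, /s/ → /se/, /d/ → /de/, /d/ → /de/, /f/ → /fe/, /h/ → /he/.

menevosedenʊdefehe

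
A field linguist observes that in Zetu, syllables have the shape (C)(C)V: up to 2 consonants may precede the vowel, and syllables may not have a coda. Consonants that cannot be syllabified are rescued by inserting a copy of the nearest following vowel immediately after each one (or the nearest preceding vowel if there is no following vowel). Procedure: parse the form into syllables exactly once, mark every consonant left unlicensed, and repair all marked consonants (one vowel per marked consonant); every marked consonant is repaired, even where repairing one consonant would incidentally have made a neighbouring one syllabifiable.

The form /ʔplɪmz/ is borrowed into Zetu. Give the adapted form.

ʔɪplɪmɪzɪ

Under (C)(C)V, the unsyllabifiable consonants are /ʔ/, /m/, /z/ (no codas are permitted; onsets may contain at most 2 consonants).
Each unlicensed consonant becomes the onset of a new syllable: /ʔ/ → /ʔɪ/, /m/ → /mɪ/, /z/ → /zɪ/.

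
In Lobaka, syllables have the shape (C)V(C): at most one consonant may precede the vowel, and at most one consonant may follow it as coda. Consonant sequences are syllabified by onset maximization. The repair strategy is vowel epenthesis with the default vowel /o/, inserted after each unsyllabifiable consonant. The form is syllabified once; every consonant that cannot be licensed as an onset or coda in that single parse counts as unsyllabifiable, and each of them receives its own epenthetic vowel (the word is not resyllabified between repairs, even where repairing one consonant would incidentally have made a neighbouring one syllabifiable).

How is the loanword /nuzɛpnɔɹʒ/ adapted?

The consonants /ʒ/ cannot be parsed into a legal (C)V(C) syllable (at most one coda consonant is licensed; onsets are limited to one consonant).
Epenthesis after each stranded consonant: /ʒ/ → /ʒo/.

nuzɛpnɔɹʒo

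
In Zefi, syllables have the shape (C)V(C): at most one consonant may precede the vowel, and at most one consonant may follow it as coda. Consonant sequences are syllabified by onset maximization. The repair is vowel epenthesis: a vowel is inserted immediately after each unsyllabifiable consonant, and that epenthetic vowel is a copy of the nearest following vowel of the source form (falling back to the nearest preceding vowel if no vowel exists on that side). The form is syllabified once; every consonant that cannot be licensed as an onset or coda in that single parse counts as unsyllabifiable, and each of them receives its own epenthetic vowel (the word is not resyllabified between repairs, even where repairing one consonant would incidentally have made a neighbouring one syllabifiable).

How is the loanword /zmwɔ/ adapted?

zɔmɔwɔ

The consonants /z/, /m/ cannot be parsed into a legal (C)V(C) syllable (at most one coda consonant is licensed; onsets are limited to one consonant).
Epenthesis after each stranded consonant: /z/ → /zɔ/, /m/ → /mɔ/.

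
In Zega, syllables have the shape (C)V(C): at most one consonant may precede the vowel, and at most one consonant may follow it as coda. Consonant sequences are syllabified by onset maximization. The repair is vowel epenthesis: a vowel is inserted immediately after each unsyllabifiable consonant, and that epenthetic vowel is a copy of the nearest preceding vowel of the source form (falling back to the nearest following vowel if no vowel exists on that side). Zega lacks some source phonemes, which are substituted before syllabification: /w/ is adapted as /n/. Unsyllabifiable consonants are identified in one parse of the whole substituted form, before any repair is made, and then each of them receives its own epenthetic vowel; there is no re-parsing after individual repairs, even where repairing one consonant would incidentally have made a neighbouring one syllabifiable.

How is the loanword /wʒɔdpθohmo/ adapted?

Substitution: /w/ → /n/, giving /nʒɔdpθohmo/.
Under (C)V(C), the unsyllabifiable consonants are /n/, /p/ (at most one coda consonant is licensed; onsets are limited to one consonant).
Each unlicensed consonant becomes the onset of a new syllable: /n/ → /nɔ/, /p/ → /pɔ/.

nɔʒɔdpɔθohmo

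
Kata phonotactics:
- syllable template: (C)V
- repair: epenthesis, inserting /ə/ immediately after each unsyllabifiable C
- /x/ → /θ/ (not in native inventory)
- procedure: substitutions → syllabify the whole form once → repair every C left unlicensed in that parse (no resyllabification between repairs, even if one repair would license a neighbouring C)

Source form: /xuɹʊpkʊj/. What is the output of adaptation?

Substitution: /x/ → /θ/, giving /θuɹʊpkʊj/.
Syllabifying with onset maximization leaves /p/, /j/ stranded (no codas are permitted; onsets are limited to one consonant).
Inserting the epenthetic vowel yields /p/ → /pə/, /j/ → /jə/.

θuɹʊpəkʊjə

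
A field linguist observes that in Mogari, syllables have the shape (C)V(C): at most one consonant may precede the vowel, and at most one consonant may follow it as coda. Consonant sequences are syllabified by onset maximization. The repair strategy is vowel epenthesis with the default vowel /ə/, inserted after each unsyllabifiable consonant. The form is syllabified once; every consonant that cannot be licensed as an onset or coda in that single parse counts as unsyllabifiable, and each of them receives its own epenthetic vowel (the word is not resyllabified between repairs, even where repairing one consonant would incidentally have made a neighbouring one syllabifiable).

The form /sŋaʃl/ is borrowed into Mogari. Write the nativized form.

səŋaʃlə

Syllabifying with onset maximization leaves /s/, /l/ stranded (at most one coda consonant is licensed; onsets are limited to one consonant).
Epenthesis after each stranded consonant: /s/ → /sə/, /l/ → /lə/.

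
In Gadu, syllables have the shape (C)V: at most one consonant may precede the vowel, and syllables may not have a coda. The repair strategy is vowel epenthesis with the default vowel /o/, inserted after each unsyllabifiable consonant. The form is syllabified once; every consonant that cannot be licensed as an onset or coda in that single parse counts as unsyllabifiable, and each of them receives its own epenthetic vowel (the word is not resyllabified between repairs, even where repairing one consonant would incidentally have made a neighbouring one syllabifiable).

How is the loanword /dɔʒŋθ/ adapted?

dɔʒoŋoθo

Under (C)V, the unsyllabifiable consonants are /ʒ/, /ŋ/, /θ/ (no codas are permitted; onsets are limited to one consonant).
Inserting the epenthetic vowel yields /ʒ/ → /ʒo/, /ŋ/ → /ŋo/, /θ/ → /θo/.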